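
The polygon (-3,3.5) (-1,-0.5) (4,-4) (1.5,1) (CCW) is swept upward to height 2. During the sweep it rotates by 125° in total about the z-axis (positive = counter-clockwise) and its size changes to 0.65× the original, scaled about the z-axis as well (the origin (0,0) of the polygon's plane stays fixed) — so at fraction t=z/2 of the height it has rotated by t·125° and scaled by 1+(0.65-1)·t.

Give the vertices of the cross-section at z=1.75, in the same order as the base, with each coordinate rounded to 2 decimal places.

Cross-section at z=1.75: (-1.60,-2.77) (0.56,-0.54) (1.70,3.54) (-1.00,0.75)

t = z/height = 1.75/2 = 0.875
s = 1 + (scale-1)·z/height = 1 + (0.65-1)·1.75/2 = 0.693750
θ = twist·z/height = 125°·1.75/2 = 109.3750° = 1.908954 rad
cos θ = -0.331750, sin θ = 0.943368 (intermediates below are computed at full precision and shown rounded to 5 d.p.)
v1: (-3,3.5) → rotate → (-2.30654,-3.99123) → ×s → (-1.60016,-2.76891) → (-1.60,-2.77)
v2: (-1,-0.5) → rotate → (0.80343,-0.77749) → ×s → (0.55738,-0.53939) → (0.56,-0.54)
v3: (4,-4) → rotate → (2.44647,5.10047) → ×s → (1.69724,3.53845) → (1.70,3.54)
v4: (1.5,1) → rotate → (-1.44099,1.08330) → ×s → (-0.99969,0.75154) → (-1.00,0.75)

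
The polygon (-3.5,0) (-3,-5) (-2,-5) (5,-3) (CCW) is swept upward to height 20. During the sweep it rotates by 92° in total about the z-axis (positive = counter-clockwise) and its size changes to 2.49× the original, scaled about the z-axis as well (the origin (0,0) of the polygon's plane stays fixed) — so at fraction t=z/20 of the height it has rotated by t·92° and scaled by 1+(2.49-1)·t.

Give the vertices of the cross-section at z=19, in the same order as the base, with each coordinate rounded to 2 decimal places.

Cross-section at z=19: (-0.38,-8.45) (11.74,-7.79) (11.85,-5.37) (7.79,11.74)

t = z/height = 19/20 = 0.95
s = 1 + (scale-1)·z/height = 1 + (2.49-1)·19/20 = 2.415500
θ = twist·z/height = 92°·19/20 = 87.4000° = 1.525418 rad
cos θ = 0.045363, sin θ = 0.998971 (intermediates below are computed at full precision and shown rounded to 5 d.p.)
v1: (-3.5,0) → rotate → (-0.15877,-3.49640) → ×s → (-0.38351,-8.44555) → (-0.38,-8.45)
v2: (-3,-5) → rotate → (4.85876,-3.22373) → ×s → (11.73634,-7.78691) → (11.74,-7.79)
v3: (-2,-5) → rotate → (4.90413,-2.22476) → ×s → (11.84592,-5.37390) → (11.85,-5.37)
v4: (5,-3) → rotate → (3.22373,4.85876) → ×s → (7.78691,11.73634) → (7.79,11.74)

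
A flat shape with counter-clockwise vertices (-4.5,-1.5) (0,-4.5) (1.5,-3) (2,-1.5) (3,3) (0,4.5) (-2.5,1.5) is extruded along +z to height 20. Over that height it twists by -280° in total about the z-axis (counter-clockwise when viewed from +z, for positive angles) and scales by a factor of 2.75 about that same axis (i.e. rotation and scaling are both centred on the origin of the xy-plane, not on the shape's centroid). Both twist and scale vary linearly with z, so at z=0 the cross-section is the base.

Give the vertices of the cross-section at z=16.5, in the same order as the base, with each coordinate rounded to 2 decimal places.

Cross-section at z=16.5: (9.77,-6.24) (8.55,6.92) (3.39,7.46) (-0.23,6.11) (-10.31,1.08) (-8.55,-6.92) (1.00,-7.05)

t = z/height = 16.5/20 = 0.825
s = 1 + (scale-1)·z/height = 1 + (2.75-1)·16.5/20 = 2.443750
θ = twist·z/height = -280°·16.5/20 = -231.0000° = -4.031711 rad
cos θ = -0.629320, sin θ = 0.777146 (intermediates below are computed at full precision and shown rounded to 5 d.p.)
v1: (-4.5,-1.5) → rotate → (3.99766,-2.55318) → ×s → (9.76928,-6.23932) → (9.77,-6.24)
v2: (0,-4.5) → rotate → (3.49716,2.83194) → ×s → (8.54618,6.92056) → (8.55,6.92)
v3: (1.5,-3) → rotate → (1.38746,3.05368) → ×s → (3.39060,7.46243) → (3.39,7.46)
v4: (2,-1.5) → rotate → (-0.09292,2.49827) → ×s → (-0.22708,6.10515) → (-0.23,6.11)
v5: (3,3) → rotate → (-4.21940,0.44348) → ×s → (-10.31116,1.08375) → (-10.31,1.08)
v6: (0,4.5) → rotate → (-3.49716,-2.83194) → ×s → (-8.54618,-6.92056) → (-8.55,-6.92)
v7: (-2.5,1.5) → rotate → (0.40758,-2.88685) → ×s → (0.99603,-7.05473) → (1.00,-7.05)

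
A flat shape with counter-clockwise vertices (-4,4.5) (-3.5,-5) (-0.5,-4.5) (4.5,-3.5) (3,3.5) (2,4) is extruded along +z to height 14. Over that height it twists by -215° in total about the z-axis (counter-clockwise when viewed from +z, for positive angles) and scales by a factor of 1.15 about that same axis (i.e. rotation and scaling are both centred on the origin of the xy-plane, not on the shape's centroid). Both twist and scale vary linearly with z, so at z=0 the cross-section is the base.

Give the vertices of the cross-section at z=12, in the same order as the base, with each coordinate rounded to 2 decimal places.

t = z/height = 12/14 = 0.857143
s = 1 + (scale-1)·z/height = 1 + (1.15-1)·12/14 = 1.128571
θ = twist·z/height = -215°·12/14 = -184.2857° = -3.216392 rad
cos θ = -0.997204, sin θ = 0.074730 (intermediates below are computed at full precision and shown rounded to 5 d.p.)
v1: (-4,4.5) → rotate → (3.65253,-4.78634) → ×s → (4.12214,-5.40172) → (4.12,-5.40)
v2: (-3.5,-5) → rotate → (3.86386,4.72446) → ×s → (4.36065,5.33189) → (4.36,5.33)
v3: (-0.5,-4.5) → rotate → (0.83489,4.45005) → ×s → (0.94223,5.02220) → (0.94,5.02)
v4: (4.5,-3.5) → rotate → (-4.22586,3.82650) → ×s → (-4.76919,4.31848) → (-4.77,4.32)
v5: (3,3.5) → rotate → (-3.25317,-3.26602) → ×s → (-3.67143,-3.68594) → (-3.67,-3.69)
v6: (2,4) → rotate → (-2.29333,-3.83936) → ×s → (-2.58818,-4.33299) → (-2.59,-4.33)

Cross-section at z=12: (4.12,-5.40) (4.36,5.33) (0.94,5.02) (-4.77,4.32) (-3.67,-3.69) (-2.59,-4.33)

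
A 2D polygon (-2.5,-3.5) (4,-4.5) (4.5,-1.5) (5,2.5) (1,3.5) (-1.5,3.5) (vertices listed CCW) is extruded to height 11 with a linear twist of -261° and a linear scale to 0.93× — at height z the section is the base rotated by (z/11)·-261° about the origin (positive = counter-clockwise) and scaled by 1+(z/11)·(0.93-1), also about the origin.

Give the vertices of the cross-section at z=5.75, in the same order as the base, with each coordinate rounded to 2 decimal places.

Cross-section at z=5.75: (-0.58,4.10) (-5.78,0.49) (-4.14,-1.94) (-1.83,-5.07) (1.63,-3.11) (3.37,-1.45)

t = z/height = 5.75/11 = 0.522727
s = 1 + (scale-1)·z/height = 1 + (0.93-1)·5.75/11 = 0.963409
θ = twist·z/height = -261°·5.75/11 = -136.4318° = -2.381184 rad
cos θ = -0.724555, sin θ = -0.689217 (intermediates below are computed at full precision and shown rounded to 5 d.p.)
v1: (-2.5,-3.5) → rotate → (-0.60087,4.25898) → ×s → (-0.57889,4.10314) → (-0.58,4.10)
v2: (4,-4.5) → rotate → (-5.99970,0.50363) → ×s → (-5.78016,0.48520) → (-5.78,0.49)
v3: (4.5,-1.5) → rotate → (-4.29432,-2.01465) → ×s → (-4.13719,-1.94093) → (-4.14,-1.94)
v4: (5,2.5) → rotate → (-1.89973,-5.25747) → ×s → (-1.83022,-5.06510) → (-1.83,-5.07)
v5: (1,3.5) → rotate → (1.68771,-3.22516) → ×s → (1.62595,-3.10715) → (1.63,-3.11)
v6: (-1.5,3.5) → rotate → (3.49909,-1.50212) → ×s → (3.37106,-1.44715) → (3.37,-1.45)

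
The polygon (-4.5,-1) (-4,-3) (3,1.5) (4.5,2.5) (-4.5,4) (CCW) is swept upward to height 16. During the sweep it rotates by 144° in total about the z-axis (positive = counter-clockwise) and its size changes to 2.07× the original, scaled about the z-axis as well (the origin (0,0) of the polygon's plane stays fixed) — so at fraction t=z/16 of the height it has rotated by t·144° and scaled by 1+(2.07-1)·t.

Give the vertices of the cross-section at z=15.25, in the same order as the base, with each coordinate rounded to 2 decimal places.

t = z/height = 15.25/16 = 0.953125
s = 1 + (scale-1)·z/height = 1 + (2.07-1)·15.25/16 = 2.019844
θ = twist·z/height = 144°·15.25/16 = 137.2500° = 2.395464 rad
cos θ = -0.734323, sin θ = 0.678801 (intermediates below are computed at full precision and shown rounded to 5 d.p.)
v1: (-4.5,-1) → rotate → (3.98325,-2.32028) → ×s → (8.04555,-4.68660) → (8.05,-4.69)
v2: (-4,-3) → rotate → (4.97369,-0.51224) → ×s → (10.04608,-1.03464) → (10.05,-1.03)
v3: (3,1.5) → rotate → (-3.22117,0.93492) → ×s → (-6.50626,1.88839) → (-6.51,1.89)
v4: (4.5,2.5) → rotate → (-5.00145,1.21880) → ×s → (-10.10215,2.46178) → (-10.10,2.46)
v5: (-4.5,4) → rotate → (0.58925,-5.99189) → ×s → (1.19019,-12.10269) → (1.19,-12.10)

Cross-section at z=15.25: (8.05,-4.69) (10.05,-1.03) (-6.51,1.89) (-10.10,2.46) (1.19,-12.10)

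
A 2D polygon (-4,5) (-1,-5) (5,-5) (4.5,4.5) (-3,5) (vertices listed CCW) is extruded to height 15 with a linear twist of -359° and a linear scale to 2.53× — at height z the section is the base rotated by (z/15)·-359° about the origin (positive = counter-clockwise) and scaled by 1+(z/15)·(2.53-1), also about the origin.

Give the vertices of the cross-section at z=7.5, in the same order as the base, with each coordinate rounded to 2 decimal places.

t = z/height = 7.5/15 = 0.5
s = 1 + (scale-1)·z/height = 1 + (2.53-1)·7.5/15 = 1.765000
θ = twist·z/height = -359°·7.5/15 = -179.5000° = -3.132866 rad
cos θ = -0.999962, sin θ = -0.008727 (intermediates below are computed at full precision and shown rounded to 5 d.p.)
v1: (-4,5) → rotate → (4.04348,-4.96490) → ×s → (7.13674,-8.76305) → (7.14,-8.76)
v2: (-1,-5) → rotate → (0.95633,5.00854) → ×s → (1.68792,8.84007) → (1.69,8.84)
v3: (5,-5) → rotate → (-5.04344,4.95618) → ×s → (-8.90168,8.74765) → (-8.90,8.75)
v4: (4.5,4.5) → rotate → (-4.46056,-4.53910) → ×s → (-7.87289,-8.01151) → (-7.87,-8.01)
v5: (-3,5) → rotate → (3.04352,-4.97363) → ×s → (5.37181,-8.77846) → (5.37,-8.78)

Cross-section at z=7.5: (7.14,-8.76) (1.69,8.84) (-8.90,8.75) (-7.87,-8.01) (5.37,-8.78)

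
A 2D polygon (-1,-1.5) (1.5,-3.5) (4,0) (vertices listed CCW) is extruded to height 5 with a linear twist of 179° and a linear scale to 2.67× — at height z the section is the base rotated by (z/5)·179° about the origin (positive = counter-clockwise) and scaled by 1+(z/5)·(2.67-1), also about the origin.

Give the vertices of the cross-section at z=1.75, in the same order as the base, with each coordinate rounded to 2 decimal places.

t = z/height = 1.75/5 = 0.35
s = 1 + (scale-1)·z/height = 1 + (2.67-1)·1.75/5 = 1.584500
θ = twist·z/height = 179°·1.75/5 = 62.6500° = 1.093449 rad
cos θ = 0.459425, sin θ = 0.888217 (intermediates below are computed at full precision and shown rounded to 5 d.p.)
v1: (-1,-1.5) → rotate → (0.87290,-1.57735) → ×s → (1.38311,-2.49932) → (1.38,-2.50)
v2: (1.5,-3.5) → rotate → (3.79790,-0.27566) → ×s → (6.01777,-0.43679) → (6.02,-0.44)
v3: (4,0) → rotate → (1.83770,3.55287) → ×s → (2.91183,5.62952) → (2.91,5.63)

Cross-section at z=1.75: (1.38,-2.50) (6.02,-0.44) (2.91,5.63)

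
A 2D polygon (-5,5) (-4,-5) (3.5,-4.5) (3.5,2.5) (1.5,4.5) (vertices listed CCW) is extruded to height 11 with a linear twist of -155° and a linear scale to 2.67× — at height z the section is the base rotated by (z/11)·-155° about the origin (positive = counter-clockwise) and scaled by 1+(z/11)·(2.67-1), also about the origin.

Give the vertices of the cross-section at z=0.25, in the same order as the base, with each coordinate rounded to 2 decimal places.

t = z/height = 0.25/11 = 0.0227273
s = 1 + (scale-1)·z/height = 1 + (2.67-1)·0.25/11 = 1.037955
θ = twist·z/height = -155°·0.25/11 = -3.5227° = -0.061483 rad
cos θ = 0.998111, sin θ = -0.061444 (intermediates below are computed at full precision and shown rounded to 5 d.p.)
v1: (-5,5) → rotate → (-4.68333,5.29777) → ×s → (-4.86108,5.49885) → (-4.86,5.50)
v2: (-4,-5) → rotate → (-4.29966,-4.74477) → ×s → (-4.46286,-4.92486) → (-4.46,-4.92)
v3: (3.5,-4.5) → rotate → (3.21689,-4.70655) → ×s → (3.33898,-4.88519) → (3.34,-4.89)
v4: (3.5,2.5) → rotate → (3.64700,2.28022) → ×s → (3.78542,2.36677) → (3.79,2.37)
v5: (1.5,4.5) → rotate → (1.77367,4.39933) → ×s → (1.84098,4.56631) → (1.84,4.57)

Cross-section at z=0.25: (-4.86,5.50) (-4.46,-4.92) (3.34,-4.89) (3.79,2.37) (1.84,4.57)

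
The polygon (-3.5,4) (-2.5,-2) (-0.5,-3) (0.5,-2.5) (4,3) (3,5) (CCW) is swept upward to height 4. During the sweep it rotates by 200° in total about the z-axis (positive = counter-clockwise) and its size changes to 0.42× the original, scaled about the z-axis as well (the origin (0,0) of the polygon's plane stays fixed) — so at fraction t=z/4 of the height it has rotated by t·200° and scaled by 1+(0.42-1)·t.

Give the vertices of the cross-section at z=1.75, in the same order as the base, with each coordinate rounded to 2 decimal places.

Cross-section at z=1.75: (-3.10,-2.48) (1.41,-1.93) (2.22,-0.47) (1.88,0.29) (-2.11,3.08) (-3.63,2.40)

t = z/height = 1.75/4 = 0.4375
s = 1 + (scale-1)·z/height = 1 + (0.42-1)·1.75/4 = 0.746250
θ = twist·z/height = 200°·1.75/4 = 87.5000° = 1.527163 rad
cos θ = 0.043619, sin θ = 0.999048 (intermediates below are computed at full precision and shown rounded to 5 d.p.)
v1: (-3.5,4) → rotate → (-4.14886,-3.32219) → ×s → (-3.09609,-2.47919) → (-3.10,-2.48)
v2: (-2.5,-2) → rotate → (1.88905,-2.58486) → ×s → (1.40970,-1.92895) → (1.41,-1.93)
v3: (-0.5,-3) → rotate → (2.97533,-0.63038) → ×s → (2.22034,-0.47042) → (2.22,-0.47)
v4: (0.5,-2.5) → rotate → (2.51943,0.39048) → ×s → (1.88012,0.29139) → (1.88,0.29)
v5: (4,3) → rotate → (-2.82267,4.12705) → ×s → (-2.10642,3.07981) → (-2.11,3.08)
v6: (3,5) → rotate → (-4.86438,3.21524) → ×s → (-3.63005,2.39937) → (-3.63,2.40)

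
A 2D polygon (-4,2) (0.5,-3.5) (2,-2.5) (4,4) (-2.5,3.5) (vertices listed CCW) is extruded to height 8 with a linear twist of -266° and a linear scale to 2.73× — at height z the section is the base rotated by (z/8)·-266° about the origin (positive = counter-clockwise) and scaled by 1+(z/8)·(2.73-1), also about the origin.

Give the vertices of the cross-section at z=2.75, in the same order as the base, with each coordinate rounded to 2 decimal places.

t = z/height = 2.75/8 = 0.34375
s = 1 + (scale-1)·z/height = 1 + (2.73-1)·2.75/8 = 1.594688
θ = twist·z/height = -266°·2.75/8 = -91.4375° = -1.595885 rad
cos θ = -0.025086, sin θ = -0.999685 (intermediates below are computed at full precision and shown rounded to 5 d.p.)
v1: (-4,2) → rotate → (2.09972,3.94857) → ×s → (3.34839,6.29673) → (3.35,6.30)
v2: (0.5,-3.5) → rotate → (-3.51144,-0.41204) → ×s → (-5.59965,-0.65708) → (-5.60,-0.66)
v3: (2,-2.5) → rotate → (-2.54939,-1.93665) → ×s → (-4.06547,-3.08836) → (-4.07,-3.09)
v4: (4,4) → rotate → (3.89840,-4.09909) → ×s → (6.21672,-6.53676) → (6.22,-6.54)
v5: (-2.5,3.5) → rotate → (3.56161,2.41141) → ×s → (5.67966,3.84545) → (5.68,3.85)

Cross-section at z=2.75: (3.35,6.30) (-5.60,-0.66) (-4.07,-3.09) (6.22,-6.54) (5.68,3.85)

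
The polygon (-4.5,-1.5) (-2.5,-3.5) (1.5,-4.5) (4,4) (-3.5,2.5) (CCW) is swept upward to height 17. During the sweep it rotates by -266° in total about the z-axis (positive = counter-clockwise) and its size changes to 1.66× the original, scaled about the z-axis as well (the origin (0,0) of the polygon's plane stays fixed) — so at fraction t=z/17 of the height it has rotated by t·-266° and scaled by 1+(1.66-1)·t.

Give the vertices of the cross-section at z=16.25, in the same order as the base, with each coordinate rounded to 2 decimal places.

Cross-section at z=16.25: (4.34,-6.40) (6.60,-2.38) (6.40,4.34) (-8.05,4.51) (-2.38,-6.60)

t = z/height = 16.25/17 = 0.955882
s = 1 + (scale-1)·z/height = 1 + (1.66-1)·16.25/17 = 1.630882
θ = twist·z/height = -266°·16.25/17 = -254.2647° = -4.437756 rad
cos θ = -0.271193, sin θ = 0.962525 (intermediates below are computed at full precision and shown rounded to 5 d.p.)
v1: (-4.5,-1.5) → rotate → (2.66416,-3.92457) → ×s → (4.34493,-6.40051) → (4.34,-6.40)
v2: (-2.5,-3.5) → rotate → (4.04682,-1.45714) → ×s → (6.59989,-2.37642) → (6.60,-2.38)
v3: (1.5,-4.5) → rotate → (3.92457,2.66416) → ×s → (6.40051,4.34493) → (6.40,4.34)
v4: (4,4) → rotate → (-4.93487,2.76533) → ×s → (-8.04820,4.50992) → (-8.05,4.51)
v5: (-3.5,2.5) → rotate → (-1.45714,-4.04682) → ×s → (-2.37642,-6.59989) → (-2.38,-6.60)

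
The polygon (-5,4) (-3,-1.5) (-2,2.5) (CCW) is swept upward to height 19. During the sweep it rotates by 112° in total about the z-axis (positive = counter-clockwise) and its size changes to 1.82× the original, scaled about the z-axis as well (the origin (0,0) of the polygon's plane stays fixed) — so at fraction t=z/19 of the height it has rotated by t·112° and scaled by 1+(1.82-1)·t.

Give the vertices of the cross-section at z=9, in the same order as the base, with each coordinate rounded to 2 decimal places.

Cross-section at z=9: (-8.61,-2.21) (-0.84,-4.58) (-4.44,-0.13)

t = z/height = 9/19 = 0.473684
s = 1 + (scale-1)·z/height = 1 + (1.82-1)·9/19 = 1.388421
θ = twist·z/height = 112°·9/19 = 53.0526° = 0.925943 rad
cos θ = 0.601081, sin θ = 0.799188 (intermediates below are computed at full precision and shown rounded to 5 d.p.)
v1: (-5,4) → rotate → (-6.20216,-1.59162) → ×s → (-8.61121,-2.20983) → (-8.61,-2.21)
v2: (-3,-1.5) → rotate → (-0.60446,-3.29919) → ×s → (-0.83925,-4.58066) → (-0.84,-4.58)
v3: (-2,2.5) → rotate → (-3.20013,-0.09567) → ×s → (-4.44313,-0.13283) → (-4.44,-0.13)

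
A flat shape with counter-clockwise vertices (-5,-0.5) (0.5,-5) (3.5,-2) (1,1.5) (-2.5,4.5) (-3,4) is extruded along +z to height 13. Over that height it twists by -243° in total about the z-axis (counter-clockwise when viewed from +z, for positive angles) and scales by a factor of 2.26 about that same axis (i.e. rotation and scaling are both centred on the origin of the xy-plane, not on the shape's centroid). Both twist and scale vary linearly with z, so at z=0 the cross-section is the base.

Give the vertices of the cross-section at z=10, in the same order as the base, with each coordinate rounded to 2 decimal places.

Cross-section at z=10: (9.89,-0.21) (0.21,9.89) (-6.37,4.74) (-2.31,-2.69) (3.82,-9.39) (4.92,-8.53)

t = z/height = 10/13 = 0.769231
s = 1 + (scale-1)·z/height = 1 + (2.26-1)·10/13 = 1.969231
θ = twist·z/height = -243°·10/13 = -186.9231° = -3.262423 rad
cos θ = -0.992709, sin θ = 0.120537 (intermediates below are computed at full precision and shown rounded to 5 d.p.)
v1: (-5,-0.5) → rotate → (5.02381,-0.10633) → ×s → (9.89305,-0.20939) → (9.89,-0.21)
v2: (0.5,-5) → rotate → (0.10633,5.02381) → ×s → (0.20939,9.89305) → (0.21,9.89)
v3: (3.5,-2) → rotate → (-3.23341,2.40730) → ×s → (-6.36733,4.74052) → (-6.37,4.74)
v4: (1,1.5) → rotate → (-1.17351,-1.36853) → ×s → (-2.31092,-2.69494) → (-2.31,-2.69)
v5: (-2.5,4.5) → rotate → (1.93936,-4.76853) → ×s → (3.81904,-9.39034) → (3.82,-9.39)
v6: (-3,4) → rotate → (2.49598,-4.33245) → ×s → (4.91516,-8.53159) → (4.92,-8.53)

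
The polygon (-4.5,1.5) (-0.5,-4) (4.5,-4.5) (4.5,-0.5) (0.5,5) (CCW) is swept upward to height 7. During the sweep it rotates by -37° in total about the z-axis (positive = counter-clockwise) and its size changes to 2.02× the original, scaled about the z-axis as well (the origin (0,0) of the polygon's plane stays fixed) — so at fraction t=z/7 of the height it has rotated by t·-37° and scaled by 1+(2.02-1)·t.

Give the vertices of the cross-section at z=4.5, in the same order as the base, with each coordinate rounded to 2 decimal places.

Cross-section at z=4.5: (-5.82,5.28) (-3.43,-5.73) (3.81,-9.82) (6.48,-3.76) (4.10,7.24)

t = z/height = 4.5/7 = 0.642857
s = 1 + (scale-1)·z/height = 1 + (2.02-1)·4.5/7 = 1.655714
θ = twist·z/height = -37°·4.5/7 = -23.7857° = -0.415139 rad
cos θ = 0.915060, sin θ = -0.403317 (intermediates below are computed at full precision and shown rounded to 5 d.p.)
v1: (-4.5,1.5) → rotate → (-3.51280,3.18752) → ×s → (-5.81619,5.27762) → (-5.82,5.28)
v2: (-0.5,-4) → rotate → (-2.07080,-3.45858) → ×s → (-3.42865,-5.72642) → (-3.43,-5.73)
v3: (4.5,-4.5) → rotate → (2.30284,-5.93270) → ×s → (3.81285,-9.82285) → (3.81,-9.82)
v4: (4.5,-0.5) → rotate → (3.91611,-2.27246) → ×s → (6.48396,-3.76254) → (6.48,-3.76)
v5: (0.5,5) → rotate → (2.47412,4.37364) → ×s → (4.09643,7.24150) → (4.10,7.24)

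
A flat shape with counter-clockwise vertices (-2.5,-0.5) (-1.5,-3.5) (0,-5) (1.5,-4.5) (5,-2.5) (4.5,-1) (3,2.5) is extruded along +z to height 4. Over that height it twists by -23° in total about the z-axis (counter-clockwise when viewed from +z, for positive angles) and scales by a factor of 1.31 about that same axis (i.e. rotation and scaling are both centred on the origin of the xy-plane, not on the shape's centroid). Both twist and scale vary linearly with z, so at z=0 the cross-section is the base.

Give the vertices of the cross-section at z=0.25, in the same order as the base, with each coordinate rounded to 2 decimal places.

t = z/height = 0.25/4 = 0.0625
s = 1 + (scale-1)·z/height = 1 + (1.31-1)·0.25/4 = 1.019375
θ = twist·z/height = -23°·0.25/4 = -1.4375° = -0.025089 rad
cos θ = 0.999685, sin θ = -0.025086 (intermediates below are computed at full precision and shown rounded to 5 d.p.)
v1: (-2.5,-0.5) → rotate → (-2.51176,-0.43713) → ×s → (-2.56042,-0.44560) → (-2.56,-0.45)
v2: (-1.5,-3.5) → rotate → (-1.58733,-3.46127) → ×s → (-1.61809,-3.52833) → (-1.62,-3.53)
v3: (0,-5) → rotate → (-0.12543,-4.99843) → ×s → (-0.12786,-5.09527) → (-0.13,-5.10)
v4: (1.5,-4.5) → rotate → (1.38664,-4.53621) → ×s → (1.41350,-4.62410) → (1.41,-4.62)
v5: (5,-2.5) → rotate → (4.93571,-2.62465) → ×s → (5.03134,-2.67550) → (5.03,-2.68)
v6: (4.5,-1) → rotate → (4.47350,-1.11257) → ×s → (4.56017,-1.13413) → (4.56,-1.13)
v7: (3,2.5) → rotate → (3.06177,2.42395) → ×s → (3.12109,2.47092) → (3.12,2.47)

Cross-section at z=0.25: (-2.56,-0.45) (-1.62,-3.53) (-0.13,-5.10) (1.41,-4.62) (5.03,-2.68) (4.56,-1.13) (3.12,2.47)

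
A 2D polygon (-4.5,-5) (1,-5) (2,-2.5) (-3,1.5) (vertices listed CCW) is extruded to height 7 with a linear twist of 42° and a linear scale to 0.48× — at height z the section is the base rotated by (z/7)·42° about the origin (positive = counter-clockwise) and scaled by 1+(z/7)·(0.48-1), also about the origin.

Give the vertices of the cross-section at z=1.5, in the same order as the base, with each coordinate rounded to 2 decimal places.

Cross-section at z=1.5: (-3.25,-5.01) (1.57,-4.25) (2.10,-1.92) (-2.84,0.90)

t = z/height = 1.5/7 = 0.214286
s = 1 + (scale-1)·z/height = 1 + (0.48-1)·1.5/7 = 0.888571
θ = twist·z/height = 42°·1.5/7 = 9.0000° = 0.157080 rad
cos θ = 0.987688, sin θ = 0.156434 (intermediates below are computed at full precision and shown rounded to 5 d.p.)
v1: (-4.5,-5) → rotate → (-3.66243,-5.64240) → ×s → (-3.25433,-5.01367) → (-3.25,-5.01)
v2: (1,-5) → rotate → (1.76986,-4.78201) → ×s → (1.57265,-4.24916) → (1.57,-4.25)
v3: (2,-2.5) → rotate → (2.36646,-2.15635) → ×s → (2.10277,-1.91607) → (2.10,-1.92)
v4: (-3,1.5) → rotate → (-3.19772,1.01223) → ×s → (-2.84140,0.89944) → (-2.84,0.90)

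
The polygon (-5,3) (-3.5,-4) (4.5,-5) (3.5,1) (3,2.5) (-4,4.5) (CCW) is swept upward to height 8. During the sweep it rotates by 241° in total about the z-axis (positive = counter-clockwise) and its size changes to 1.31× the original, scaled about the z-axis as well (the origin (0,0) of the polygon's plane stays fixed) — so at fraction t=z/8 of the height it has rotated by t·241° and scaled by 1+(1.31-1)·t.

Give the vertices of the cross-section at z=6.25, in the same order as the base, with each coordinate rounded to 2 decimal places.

Cross-section at z=6.25: (6.68,-2.79) (3.59,5.54) (-6.43,5.34) (-4.12,-1.86) (-3.24,-3.61) (5.72,-4.82)

t = z/height = 6.25/8 = 0.78125
s = 1 + (scale-1)·z/height = 1 + (1.31-1)·6.25/8 = 1.242188
θ = twist·z/height = 241°·6.25/8 = 188.2813° = 3.286128 rad
cos θ = -0.989573, sin θ = -0.144032 (intermediates below are computed at full precision and shown rounded to 5 d.p.)
v1: (-5,3) → rotate → (5.37996,-2.24856) → ×s → (6.68292,-2.79313) → (6.68,-2.79)
v2: (-3.5,-4) → rotate → (2.88738,4.46241) → ×s → (3.58666,5.54314) → (3.59,5.54)
v3: (4.5,-5) → rotate → (-5.17324,4.29972) → ×s → (-6.42613,5.34106) → (-6.43,5.34)
v4: (3.5,1) → rotate → (-3.31947,-1.49369) → ×s → (-4.12341,-1.85544) → (-4.12,-1.86)
v5: (3,2.5) → rotate → (-2.60864,-2.90603) → ×s → (-3.24042,-3.60983) → (-3.24,-3.61)
v6: (-4,4.5) → rotate → (4.60644,-3.87695) → ×s → (5.72206,-4.81590) → (5.72,-4.82)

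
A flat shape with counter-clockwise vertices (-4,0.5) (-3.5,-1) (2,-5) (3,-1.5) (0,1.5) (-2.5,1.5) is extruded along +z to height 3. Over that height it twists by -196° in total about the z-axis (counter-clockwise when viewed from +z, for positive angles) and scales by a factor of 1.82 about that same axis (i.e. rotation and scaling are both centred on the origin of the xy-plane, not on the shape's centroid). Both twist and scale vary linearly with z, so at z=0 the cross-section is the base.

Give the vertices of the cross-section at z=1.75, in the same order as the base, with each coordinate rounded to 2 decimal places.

Cross-section at z=1.75: (3.11,5.08) (0.78,5.32) (-7.95,0.35) (-3.85,-3.13) (2.02,-0.91) (3.54,2.45)

t = z/height = 1.75/3 = 0.583333
s = 1 + (scale-1)·z/height = 1 + (1.82-1)·1.75/3 = 1.478333
θ = twist·z/height = -196°·1.75/3 = -114.3333° = -1.995493 rad
cos θ = -0.412045, sin θ = -0.911164 (intermediates below are computed at full precision and shown rounded to 5 d.p.)
v1: (-4,0.5) → rotate → (2.10376,3.43863) → ×s → (3.11006,5.08345) → (3.11,5.08)
v2: (-3.5,-1) → rotate → (0.53099,3.60112) → ×s → (0.78498,5.32365) → (0.78,5.32)
v3: (2,-5) → rotate → (-5.37991,0.23790) → ×s → (-7.95330,0.35169) → (-7.95,0.35)
v4: (3,-1.5) → rotate → (-2.60288,-2.11542) → ×s → (-3.84792,-3.12730) → (-3.85,-3.13)
v5: (0,1.5) → rotate → (1.36675,-0.61807) → ×s → (2.02051,-0.91371) → (2.02,-0.91)
v6: (-2.5,1.5) → rotate → (2.39686,1.65984) → ×s → (3.54335,2.45380) → (3.54,2.45)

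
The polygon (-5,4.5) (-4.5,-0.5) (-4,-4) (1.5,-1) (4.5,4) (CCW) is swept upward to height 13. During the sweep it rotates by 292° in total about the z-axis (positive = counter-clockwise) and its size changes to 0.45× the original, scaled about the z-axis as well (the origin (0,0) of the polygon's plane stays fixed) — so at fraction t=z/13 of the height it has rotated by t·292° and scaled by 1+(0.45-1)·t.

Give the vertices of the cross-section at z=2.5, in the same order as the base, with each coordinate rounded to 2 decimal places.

t = z/height = 2.5/13 = 0.192308
s = 1 + (scale-1)·z/height = 1 + (0.45-1)·2.5/13 = 0.894231
θ = twist·z/height = 292°·2.5/13 = 56.1538° = 0.980070 rad
cos θ = 0.556965, sin θ = 0.830536 (intermediates below are computed at full precision and shown rounded to 5 d.p.)
v1: (-5,4.5) → rotate → (-6.52224,-1.64634) → ×s → (-5.83238,-1.47221) → (-5.83,-1.47)
v2: (-4.5,-0.5) → rotate → (-2.09107,-4.01589) → ×s → (-1.86990,-3.59114) → (-1.87,-3.59)
v3: (-4,-4) → rotate → (1.09429,-5.55000) → ×s → (0.97854,-4.96298) → (0.98,-4.96)
v4: (1.5,-1) → rotate → (1.66598,0.68884) → ×s → (1.48977,0.61598) → (1.49,0.62)
v5: (4.5,4) → rotate → (-0.81580,5.96527) → ×s → (-0.72952,5.33433) → (-0.73,5.33)

Cross-section at z=2.5: (-5.83,-1.47) (-1.87,-3.59) (0.98,-4.96) (1.49,0.62) (-0.73,5.33)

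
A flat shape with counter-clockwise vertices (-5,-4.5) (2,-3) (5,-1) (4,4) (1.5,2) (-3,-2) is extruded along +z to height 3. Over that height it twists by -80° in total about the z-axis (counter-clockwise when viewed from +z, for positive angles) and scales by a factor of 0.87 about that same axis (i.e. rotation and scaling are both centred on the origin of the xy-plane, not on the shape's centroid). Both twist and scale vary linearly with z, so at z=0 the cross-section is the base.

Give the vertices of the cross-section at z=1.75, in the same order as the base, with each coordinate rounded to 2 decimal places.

Cross-section at z=1.75: (-6.20,0.51) (-0.75,-3.25) (2.50,-4.00) (5.23,-0.15) (2.30,0.26) (-3.25,0.75)

t = z/height = 1.75/3 = 0.583333
s = 1 + (scale-1)·z/height = 1 + (0.87-1)·1.75/3 = 0.924167
θ = twist·z/height = -80°·1.75/3 = -46.6667° = -0.814487 rad
cos θ = 0.686242, sin θ = -0.727374 (intermediates below are computed at full precision and shown rounded to 5 d.p.)
v1: (-5,-4.5) → rotate → (-6.70439,0.54878) → ×s → (-6.19597,0.50716) → (-6.20,0.51)
v2: (2,-3) → rotate → (-0.80964,-3.51347) → ×s → (-0.74824,-3.24703) → (-0.75,-3.25)
v3: (5,-1) → rotate → (2.70383,-4.32311) → ×s → (2.49879,-3.99527) → (2.50,-4.00)
v4: (4,4) → rotate → (5.65446,-0.16453) → ×s → (5.22566,-0.15205) → (5.23,-0.15)
v5: (1.5,2) → rotate → (2.48411,0.28142) → ×s → (2.29573,0.26008) → (2.30,0.26)
v6: (-3,-2) → rotate → (-3.51347,0.80964) → ×s → (-3.24703,0.74824) → (-3.25,0.75)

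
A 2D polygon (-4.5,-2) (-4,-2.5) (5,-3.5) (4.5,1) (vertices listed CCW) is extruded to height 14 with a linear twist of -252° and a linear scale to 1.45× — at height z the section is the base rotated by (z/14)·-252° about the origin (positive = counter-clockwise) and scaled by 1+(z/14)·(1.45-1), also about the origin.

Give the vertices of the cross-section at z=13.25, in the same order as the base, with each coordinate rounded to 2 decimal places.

t = z/height = 13.25/14 = 0.946429
s = 1 + (scale-1)·z/height = 1 + (1.45-1)·13.25/14 = 1.425893
θ = twist·z/height = -252°·13.25/14 = -238.5000° = -4.162610 rad
cos θ = -0.522499, sin θ = 0.852640 (intermediates below are computed at full precision and shown rounded to 5 d.p.)
v1: (-4.5,-2) → rotate → (4.05652,-2.79188) → ×s → (5.78417,-3.98093) → (5.78,-3.98)
v2: (-4,-2.5) → rotate → (4.22159,-2.10431) → ×s → (6.01954,-3.00053) → (6.02,-3.00)
v3: (5,-3.5) → rotate → (0.37175,6.09195) → ×s → (0.53007,8.68646) → (0.53,8.69)
v4: (4.5,1) → rotate → (-3.20388,3.31438) → ×s → (-4.56839,4.72595) → (-4.57,4.73)

Cross-section at z=13.25: (5.78,-3.98) (6.02,-3.00) (0.53,8.69) (-4.57,4.73)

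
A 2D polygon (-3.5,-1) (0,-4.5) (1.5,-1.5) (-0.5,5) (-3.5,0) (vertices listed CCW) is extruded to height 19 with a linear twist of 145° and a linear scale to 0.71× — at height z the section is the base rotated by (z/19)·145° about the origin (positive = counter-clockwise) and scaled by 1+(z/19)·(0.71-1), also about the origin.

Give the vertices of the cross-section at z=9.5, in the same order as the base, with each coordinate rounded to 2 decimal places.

t = z/height = 9.5/19 = 0.5
s = 1 + (scale-1)·z/height = 1 + (0.71-1)·9.5/19 = 0.855000
θ = twist·z/height = 145°·9.5/19 = 72.5000° = 1.265364 rad
cos θ = 0.300706, sin θ = 0.953717 (intermediates below are computed at full precision and shown rounded to 5 d.p.)
v1: (-3.5,-1) → rotate → (-0.09875,-3.63872) → ×s → (-0.08443,-3.11110) → (-0.08,-3.11)
v2: (0,-4.5) → rotate → (4.29173,-1.35318) → ×s → (3.66943,-1.15697) → (3.67,-1.16)
v3: (1.5,-1.5) → rotate → (1.88163,0.97952) → ×s → (1.60880,0.83749) → (1.61,0.84)
v4: (-0.5,5) → rotate → (-4.91894,1.02667) → ×s → (-4.20569,0.87780) → (-4.21,0.88)
v5: (-3.5,0) → rotate → (-1.05247,-3.33801) → ×s → (-0.89986,-2.85400) → (-0.90,-2.85)

Cross-section at z=9.5: (-0.08,-3.11) (3.67,-1.16) (1.61,0.84) (-4.21,0.88) (-0.90,-2.85)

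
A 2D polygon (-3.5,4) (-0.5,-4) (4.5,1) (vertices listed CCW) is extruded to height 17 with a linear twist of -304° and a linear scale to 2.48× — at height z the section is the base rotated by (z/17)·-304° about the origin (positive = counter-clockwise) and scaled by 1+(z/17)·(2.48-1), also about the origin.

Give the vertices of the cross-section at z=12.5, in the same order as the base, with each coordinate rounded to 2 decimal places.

Cross-section at z=12.5: (-0.45,-11.09) (6.51,5.34) (-8.25,4.96)

t = z/height = 12.5/17 = 0.735294
s = 1 + (scale-1)·z/height = 1 + (2.48-1)·12.5/17 = 2.088235
θ = twist·z/height = -304°·12.5/17 = -223.5294° = -3.901324 rad
cos θ = -0.725021, sin θ = 0.688727 (intermediates below are computed at full precision and shown rounded to 5 d.p.)
v1: (-3.5,4) → rotate → (-0.21733,-5.31063) → ×s → (-0.45384,-11.08984) → (-0.45,-11.09)
v2: (-0.5,-4) → rotate → (3.11742,2.55572) → ×s → (6.50990,5.33695) → (6.51,5.34)
v3: (4.5,1) → rotate → (-3.95132,2.37425) → ×s → (-8.25129,4.95799) → (-8.25,4.96)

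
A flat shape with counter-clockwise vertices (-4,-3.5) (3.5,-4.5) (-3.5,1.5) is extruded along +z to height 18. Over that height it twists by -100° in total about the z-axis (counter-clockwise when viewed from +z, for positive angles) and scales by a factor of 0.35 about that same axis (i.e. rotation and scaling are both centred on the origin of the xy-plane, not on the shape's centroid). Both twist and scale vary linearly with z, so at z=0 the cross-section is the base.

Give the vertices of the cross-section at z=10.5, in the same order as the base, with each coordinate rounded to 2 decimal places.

t = z/height = 10.5/18 = 0.583333
s = 1 + (scale-1)·z/height = 1 + (0.35-1)·10.5/18 = 0.620833
θ = twist·z/height = -100°·10.5/18 = -58.3333° = -1.018109 rad
cos θ = 0.524977, sin θ = -0.851117 (intermediates below are computed at full precision and shown rounded to 5 d.p.)
v1: (-4,-3.5) → rotate → (-5.07881,1.56705) → ×s → (-3.15310,0.97288) → (-3.15,0.97)
v2: (3.5,-4.5) → rotate → (-1.99261,-5.34130) → ×s → (-1.23708,-3.31606) → (-1.24,-3.32)
v3: (-3.5,1.5) → rotate → (-0.56074,3.76637) → ×s → (-0.34813,2.33829) → (-0.35,2.34)

Cross-section at z=10.5: (-3.15,0.97) (-1.24,-3.32) (-0.35,2.34)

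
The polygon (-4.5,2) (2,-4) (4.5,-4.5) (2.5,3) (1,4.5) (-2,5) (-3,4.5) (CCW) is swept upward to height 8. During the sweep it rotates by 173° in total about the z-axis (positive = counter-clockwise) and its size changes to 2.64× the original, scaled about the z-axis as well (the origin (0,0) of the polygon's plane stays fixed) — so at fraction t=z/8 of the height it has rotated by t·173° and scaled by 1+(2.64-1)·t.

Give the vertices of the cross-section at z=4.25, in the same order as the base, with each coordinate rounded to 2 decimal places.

t = z/height = 4.25/8 = 0.53125
s = 1 + (scale-1)·z/height = 1 + (2.64-1)·4.25/8 = 1.871250
θ = twist·z/height = 173°·4.25/8 = 91.9063° = 1.604067 rad
cos θ = -0.033264, sin θ = 0.999447 (intermediates below are computed at full precision and shown rounded to 5 d.p.)
v1: (-4.5,2) → rotate → (-1.84920,-4.56404) → ×s → (-3.46032,-8.54046) → (-3.46,-8.54)
v2: (2,-4) → rotate → (3.93126,2.13195) → ×s → (7.35637,3.98941) → (7.36,3.99)
v3: (4.5,-4.5) → rotate → (4.34782,4.64720) → ×s → (8.13586,8.69607) → (8.14,8.70)
v4: (2.5,3) → rotate → (-3.08150,2.39882) → ×s → (-5.76626,4.48880) → (-5.77,4.49)
v5: (1,4.5) → rotate → (-4.53077,0.84976) → ×s → (-8.47821,1.59011) → (-8.48,1.59)
v6: (-2,5) → rotate → (-4.93070,-2.16521) → ×s → (-9.22658,-4.05166) → (-9.23,-4.05)
v7: (-3,4.5) → rotate → (-4.39772,-3.14803) → ×s → (-8.22923,-5.89075) → (-8.23,-5.89)

Cross-section at z=4.25: (-3.46,-8.54) (7.36,3.99) (8.14,8.70) (-5.77,4.49) (-8.48,1.59) (-9.23,-4.05) (-8.23,-5.89)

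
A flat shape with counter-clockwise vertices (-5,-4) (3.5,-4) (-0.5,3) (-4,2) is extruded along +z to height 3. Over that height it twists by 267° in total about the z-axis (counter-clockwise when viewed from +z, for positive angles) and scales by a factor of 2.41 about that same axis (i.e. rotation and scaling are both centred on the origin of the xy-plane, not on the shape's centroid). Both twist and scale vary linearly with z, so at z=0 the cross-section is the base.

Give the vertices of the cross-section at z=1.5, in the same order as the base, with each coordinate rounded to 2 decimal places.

t = z/height = 1.5/3 = 0.5
s = 1 + (scale-1)·z/height = 1 + (2.41-1)·1.5/3 = 1.705000
θ = twist·z/height = 267°·1.5/3 = 133.5000° = 2.330015 rad
cos θ = -0.688355, sin θ = 0.725374 (intermediates below are computed at full precision and shown rounded to 5 d.p.)
v1: (-5,-4) → rotate → (6.34327,-0.87345) → ×s → (10.81528,-1.48924) → (10.82,-1.49)
v2: (3.5,-4) → rotate → (0.49226,5.29223) → ×s → (0.83930,9.02325) → (0.84,9.02)
v3: (-0.5,3) → rotate → (-1.83195,-2.42775) → ×s → (-3.12347,-4.13932) → (-3.12,-4.14)
v4: (-4,2) → rotate → (1.30267,-4.27821) → ×s → (2.22105,-7.29434) → (2.22,-7.29)

Cross-section at z=1.5: (10.82,-1.49) (0.84,9.02) (-3.12,-4.14) (2.22,-7.29)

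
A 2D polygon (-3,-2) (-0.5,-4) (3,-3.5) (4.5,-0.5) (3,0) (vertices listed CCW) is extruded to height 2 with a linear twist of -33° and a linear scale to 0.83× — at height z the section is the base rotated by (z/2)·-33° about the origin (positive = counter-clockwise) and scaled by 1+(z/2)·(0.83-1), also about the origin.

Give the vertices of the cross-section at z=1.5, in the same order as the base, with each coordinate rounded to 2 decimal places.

t = z/height = 1.5/2 = 0.75
s = 1 + (scale-1)·z/height = 1 + (0.83-1)·1.5/2 = 0.872500
θ = twist·z/height = -33°·1.5/2 = -24.7500° = -0.431969 rad
cos θ = 0.908143, sin θ = -0.418660 (intermediates below are computed at full precision and shown rounded to 5 d.p.)
v1: (-3,-2) → rotate → (-3.56175,-0.56031) → ×s → (-3.10763,-0.48887) → (-3.11,-0.49)
v2: (-0.5,-4) → rotate → (-2.12871,-3.42324) → ×s → (-1.85730,-2.98678) → (-1.86,-2.99)
v3: (3,-3.5) → rotate → (1.25912,-4.43448) → ×s → (1.09858,-3.86908) → (1.10,-3.87)
v4: (4.5,-0.5) → rotate → (3.87731,-2.33804) → ×s → (3.38296,-2.03994) → (3.38,-2.04)
v5: (3,0) → rotate → (2.72443,-1.25598) → ×s → (2.37706,-1.09584) → (2.38,-1.10)

Cross-section at z=1.5: (-3.11,-0.49) (-1.86,-2.99) (1.10,-3.87) (3.38,-2.04) (2.38,-1.10)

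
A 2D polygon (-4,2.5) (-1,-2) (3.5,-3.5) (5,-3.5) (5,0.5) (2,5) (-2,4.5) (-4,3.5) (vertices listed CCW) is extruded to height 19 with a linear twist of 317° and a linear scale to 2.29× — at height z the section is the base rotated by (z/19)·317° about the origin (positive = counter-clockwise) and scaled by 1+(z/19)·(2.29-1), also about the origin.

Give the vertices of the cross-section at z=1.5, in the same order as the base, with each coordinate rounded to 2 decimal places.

Cross-section at z=1.5: (-5.16,0.63) (-0.07,-2.46) (5.13,-1.86) (6.62,-1.16) (4.76,2.83) (-0.33,5.92) (-4.09,3.56) (-5.62,1.63)

t = z/height = 1.5/19 = 0.0789474
s = 1 + (scale-1)·z/height = 1 + (2.29-1)·1.5/19 = 1.101842
θ = twist·z/height = 317°·1.5/19 = 25.0263° = 0.436792 rad
cos θ = 0.906114, sin θ = 0.423034 (intermediates below are computed at full precision and shown rounded to 5 d.p.)
v1: (-4,2.5) → rotate → (-4.68204,0.57315) → ×s → (-5.15887,0.63152) → (-5.16,0.63)
v2: (-1,-2) → rotate → (-0.06004,-2.23526) → ×s → (-0.06616,-2.46291) → (-0.07,-2.46)
v3: (3.5,-3.5) → rotate → (4.65202,-1.69078) → ×s → (5.12579,-1.86297) → (5.13,-1.86)
v4: (5,-3.5) → rotate → (6.01119,-1.05623) → ×s → (6.62338,-1.16379) → (6.62,-1.16)
v5: (5,0.5) → rotate → (4.31905,2.56823) → ×s → (4.75891,2.82978) → (4.76,2.83)
v6: (2,5) → rotate → (-0.30295,5.37664) → ×s → (-0.33380,5.92420) → (-0.33,5.92)
v7: (-2,4.5) → rotate → (-3.71588,3.23144) → ×s → (-4.09432,3.56054) → (-4.09,3.56)
v8: (-4,3.5) → rotate → (-5.10508,1.47926) → ×s → (-5.62499,1.62991) → (-5.62,1.63)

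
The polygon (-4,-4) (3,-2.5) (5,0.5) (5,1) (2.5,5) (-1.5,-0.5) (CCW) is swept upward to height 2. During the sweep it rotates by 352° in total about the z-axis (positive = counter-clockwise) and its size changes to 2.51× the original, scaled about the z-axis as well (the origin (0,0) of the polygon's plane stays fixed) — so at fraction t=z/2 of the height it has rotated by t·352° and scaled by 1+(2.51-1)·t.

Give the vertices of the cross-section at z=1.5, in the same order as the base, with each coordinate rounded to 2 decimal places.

t = z/height = 1.5/2 = 0.75
s = 1 + (scale-1)·z/height = 1 + (2.51-1)·1.5/2 = 2.132500
θ = twist·z/height = 352°·1.5/2 = 264.0000° = 4.607669 rad
cos θ = -0.104528, sin θ = -0.994522 (intermediates below are computed at full precision and shown rounded to 5 d.p.)
v1: (-4,-4) → rotate → (-3.55997,4.39620) → ×s → (-7.59164,9.37490) → (-7.59,9.37)
v2: (3,-2.5) → rotate → (-2.79989,-2.72224) → ×s → (-5.97077,-5.80519) → (-5.97,-5.81)
v3: (5,0.5) → rotate → (-0.02538,-5.02487) → ×s → (-0.05413,-10.71554) → (-0.05,-10.72)
v4: (5,1) → rotate → (0.47188,-5.07714) → ×s → (1.00628,-10.82700) → (1.01,-10.83)
v5: (2.5,5) → rotate → (4.71129,-3.00895) → ×s → (10.04682,-6.41658) → (10.05,-6.42)
v6: (-1.5,-0.5) → rotate → (-0.34047,1.54405) → ×s → (-0.72605,3.29268) → (-0.73,3.29)

Cross-section at z=1.5: (-7.59,9.37) (-5.97,-5.81) (-0.05,-10.72) (1.01,-10.83) (10.05,-6.42) (-0.73,3.29)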